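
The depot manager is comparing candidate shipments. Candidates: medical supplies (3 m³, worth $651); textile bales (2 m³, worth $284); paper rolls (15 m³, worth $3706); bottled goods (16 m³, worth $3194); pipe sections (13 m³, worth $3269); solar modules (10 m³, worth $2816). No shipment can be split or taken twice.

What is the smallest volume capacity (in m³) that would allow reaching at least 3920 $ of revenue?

16

Look for the lowest-volume combination reaching 3920.
Taking medical supplies + pipe sections gives 3920 (≥ 3920) for 16 m³.
Any bundle with less than 16 m³ falls short of 3920.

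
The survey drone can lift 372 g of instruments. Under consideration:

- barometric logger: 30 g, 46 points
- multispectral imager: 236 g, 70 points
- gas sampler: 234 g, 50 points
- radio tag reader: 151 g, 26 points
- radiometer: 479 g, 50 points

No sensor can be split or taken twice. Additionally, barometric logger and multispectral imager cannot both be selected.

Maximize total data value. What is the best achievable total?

96

Density check — barometric logger 1.53, multispectral imager 0.30, gas sampler 0.21 are the best per g.
Best packing: barometric logger + gas sampler — 264 g, 96 total.
The closest alternative, barometric logger + radio tag reader, reaches only 72.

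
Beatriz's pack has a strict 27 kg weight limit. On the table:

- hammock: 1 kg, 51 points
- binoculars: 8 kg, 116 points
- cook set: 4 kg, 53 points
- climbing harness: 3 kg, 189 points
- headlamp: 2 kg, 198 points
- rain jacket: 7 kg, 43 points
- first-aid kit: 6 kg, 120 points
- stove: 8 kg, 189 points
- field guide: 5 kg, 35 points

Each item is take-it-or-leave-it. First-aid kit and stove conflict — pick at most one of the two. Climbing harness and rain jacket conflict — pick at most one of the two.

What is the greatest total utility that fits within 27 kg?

Best packing: hammock + binoculars + cook set + climbing harness + headlamp + stove — 26 kg, 796 total.
That's the maximum — no feasible swap from here does better than 796.

796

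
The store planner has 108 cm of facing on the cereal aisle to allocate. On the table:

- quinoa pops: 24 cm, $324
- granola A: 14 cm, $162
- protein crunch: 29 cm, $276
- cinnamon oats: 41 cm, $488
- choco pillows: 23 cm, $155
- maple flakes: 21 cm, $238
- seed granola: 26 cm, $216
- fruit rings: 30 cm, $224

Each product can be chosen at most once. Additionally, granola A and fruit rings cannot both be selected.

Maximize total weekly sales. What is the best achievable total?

1250

Filling by ratio: quinoa pops + granola A + cinnamon oats + maple flakes for 1212, with 8 cm left unused.
The 21 cm tied up in maple flakes is better spent on protein crunch — total rises to 1250 (108 cm).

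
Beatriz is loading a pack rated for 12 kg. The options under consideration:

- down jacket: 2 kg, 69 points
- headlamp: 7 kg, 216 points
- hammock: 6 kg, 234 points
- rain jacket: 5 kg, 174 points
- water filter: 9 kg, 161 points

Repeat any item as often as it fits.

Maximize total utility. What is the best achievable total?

468

Best packing: 2×hammock — 12 kg, 468 total.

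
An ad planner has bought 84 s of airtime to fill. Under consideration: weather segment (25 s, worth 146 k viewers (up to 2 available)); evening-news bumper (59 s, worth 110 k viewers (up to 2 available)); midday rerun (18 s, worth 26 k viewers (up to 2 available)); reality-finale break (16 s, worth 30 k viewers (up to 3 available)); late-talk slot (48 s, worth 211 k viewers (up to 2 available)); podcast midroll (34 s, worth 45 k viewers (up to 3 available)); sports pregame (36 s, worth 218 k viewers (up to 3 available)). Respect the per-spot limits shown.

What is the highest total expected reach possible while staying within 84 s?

2×sports pregame uses 72 of the 84 s and totals 436.

436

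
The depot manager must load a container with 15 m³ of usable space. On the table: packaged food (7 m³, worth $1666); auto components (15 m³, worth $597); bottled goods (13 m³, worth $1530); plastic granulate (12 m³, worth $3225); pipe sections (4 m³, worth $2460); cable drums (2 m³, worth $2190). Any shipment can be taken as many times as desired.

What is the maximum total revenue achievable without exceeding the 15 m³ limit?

15330

By revenue per m³: cable drums 1095.00, pipe sections 615.00, plastic granulate 268.75 lead.
7×cable drums uses 14 of the 15 m³ and totals 15330.
The spare 1 m³ is too small for any remaining shipment, and no exchange beats 15330.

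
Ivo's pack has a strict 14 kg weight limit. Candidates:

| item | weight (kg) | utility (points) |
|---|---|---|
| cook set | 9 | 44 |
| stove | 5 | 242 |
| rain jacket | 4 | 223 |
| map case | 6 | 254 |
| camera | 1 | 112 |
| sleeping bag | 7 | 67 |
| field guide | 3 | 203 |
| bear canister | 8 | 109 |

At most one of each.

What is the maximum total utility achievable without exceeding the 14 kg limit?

The ratio heuristic lands on stove + rain jacket + camera + field guide (780) but leaves 1 kg idle.
Dropping stove frees 5 kg; slotting in map case (6 kg) lifts the total to 792 at 14 kg.
Next best is stove + rain jacket + camera + field guide at 780 (13 kg) — short by 12.

792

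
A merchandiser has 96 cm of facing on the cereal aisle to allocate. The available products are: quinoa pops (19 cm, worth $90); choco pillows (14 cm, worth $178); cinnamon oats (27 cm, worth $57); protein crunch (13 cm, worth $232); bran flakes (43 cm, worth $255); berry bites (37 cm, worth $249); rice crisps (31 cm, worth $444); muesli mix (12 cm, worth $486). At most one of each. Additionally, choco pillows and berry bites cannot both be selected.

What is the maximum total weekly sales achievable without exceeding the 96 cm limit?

1430

The ratio ordering already packs tightly: quinoa pops + choco pillows + protein crunch + rice crisps + muesli mix, 89 cm, 1430.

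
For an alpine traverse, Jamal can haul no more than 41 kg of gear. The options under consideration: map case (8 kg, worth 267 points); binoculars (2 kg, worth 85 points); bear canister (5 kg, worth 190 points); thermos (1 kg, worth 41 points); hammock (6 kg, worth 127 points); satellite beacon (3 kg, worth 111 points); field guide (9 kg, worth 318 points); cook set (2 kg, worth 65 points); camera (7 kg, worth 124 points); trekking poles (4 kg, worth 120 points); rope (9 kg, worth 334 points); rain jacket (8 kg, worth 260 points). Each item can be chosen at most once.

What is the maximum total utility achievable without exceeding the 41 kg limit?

1466

By utility per kg: binoculars 42.50, thermos 41.00, bear canister 38.00, rope 37.11 lead.
Taking the top-ratio items first gives map case + binoculars + bear canister + thermos + satellite beacon + field guide + cook set + rope for 1411 (39 kg).
Replace cook set with trekking poles: the trade gains 55 net, giving 1466 at 41 kg.
Every other selection either busts 41 kg or fails to beat 1466.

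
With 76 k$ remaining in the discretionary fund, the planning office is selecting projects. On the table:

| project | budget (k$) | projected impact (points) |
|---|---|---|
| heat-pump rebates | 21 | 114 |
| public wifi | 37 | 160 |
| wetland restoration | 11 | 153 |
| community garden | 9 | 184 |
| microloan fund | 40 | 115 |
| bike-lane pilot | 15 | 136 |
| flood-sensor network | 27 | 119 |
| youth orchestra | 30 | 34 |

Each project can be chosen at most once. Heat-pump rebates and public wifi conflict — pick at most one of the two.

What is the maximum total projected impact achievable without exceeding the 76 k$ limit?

Taking the top-ratio projects first gives heat-pump rebates + wetland restoration + community garden + bike-lane pilot for 587 (56 k$).
The 21 k$ tied up in heat-pump rebates is better spent on public wifi — total rises to 633 (72 k$).
The closest alternative, wetland restoration + community garden + bike-lane pilot + flood-sensor network, reaches only 592.

633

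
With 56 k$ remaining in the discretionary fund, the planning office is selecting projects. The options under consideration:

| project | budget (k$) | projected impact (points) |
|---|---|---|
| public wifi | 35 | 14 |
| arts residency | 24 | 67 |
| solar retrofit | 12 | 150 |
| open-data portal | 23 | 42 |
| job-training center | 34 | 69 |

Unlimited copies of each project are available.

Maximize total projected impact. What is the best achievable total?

600

Best packing: 4×solar retrofit — 48 k$, 600 total.
The spare 8 k$ is too small for any remaining project, and no exchange beats 600.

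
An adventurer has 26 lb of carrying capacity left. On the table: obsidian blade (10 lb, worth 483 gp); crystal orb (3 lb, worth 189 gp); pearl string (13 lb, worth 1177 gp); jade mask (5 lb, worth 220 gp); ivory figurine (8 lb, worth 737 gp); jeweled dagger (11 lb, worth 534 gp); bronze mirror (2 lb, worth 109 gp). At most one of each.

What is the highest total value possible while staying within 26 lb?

2212

Crystal orb + pearl string + ivory figurine + bronze mirror uses 26 of the 26 lb and totals 2212.
Next best is pearl string + jade mask + ivory figurine at 2134 (26 lb) — short by 78.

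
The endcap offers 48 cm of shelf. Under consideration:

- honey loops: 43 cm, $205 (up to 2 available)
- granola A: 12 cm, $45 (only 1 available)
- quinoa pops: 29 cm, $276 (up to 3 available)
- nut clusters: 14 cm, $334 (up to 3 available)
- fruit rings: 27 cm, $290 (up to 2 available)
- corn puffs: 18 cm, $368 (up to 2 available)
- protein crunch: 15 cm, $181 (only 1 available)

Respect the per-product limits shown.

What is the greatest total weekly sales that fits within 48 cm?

1036

Density check — nut clusters 23.86, corn puffs 20.44, protein crunch 12.07, fruit rings 10.74 are the best per cm.
A density-first pass picks 3×nut clusters — 1002 at 42 cm.
Replace nut clusters with corn puffs: the trade gains 34 net, giving 1036 at 46 cm.
That's the maximum — no swap from here does better than 1036.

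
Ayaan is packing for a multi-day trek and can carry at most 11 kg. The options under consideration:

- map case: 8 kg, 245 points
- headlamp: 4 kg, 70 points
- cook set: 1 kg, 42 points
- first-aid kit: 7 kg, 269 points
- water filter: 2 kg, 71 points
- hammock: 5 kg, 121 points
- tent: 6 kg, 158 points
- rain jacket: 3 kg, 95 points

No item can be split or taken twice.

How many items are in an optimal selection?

3

Best achievable utility is 406.
For example cook set + first-aid kit + rain jacket achieves it, using 11 kg.
All optima have 3 items.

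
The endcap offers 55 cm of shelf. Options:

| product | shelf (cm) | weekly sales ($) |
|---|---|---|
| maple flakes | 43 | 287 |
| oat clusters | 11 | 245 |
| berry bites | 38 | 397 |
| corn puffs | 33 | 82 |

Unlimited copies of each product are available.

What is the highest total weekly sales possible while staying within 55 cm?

1225

Density check — oat clusters 22.27, berry bites 10.45, maple flakes 6.67 are the best per cm.
Taking 5×oat clusters: 55 cm used, 1225 in weekly sales.
No other feasible combination exceeds 1225.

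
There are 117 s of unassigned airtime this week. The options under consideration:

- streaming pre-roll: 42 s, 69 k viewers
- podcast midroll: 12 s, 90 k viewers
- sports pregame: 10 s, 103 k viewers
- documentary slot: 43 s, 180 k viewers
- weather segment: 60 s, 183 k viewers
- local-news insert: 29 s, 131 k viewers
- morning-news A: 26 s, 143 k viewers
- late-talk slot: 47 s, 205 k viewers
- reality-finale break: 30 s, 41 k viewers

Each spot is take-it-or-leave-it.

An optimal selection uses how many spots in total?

4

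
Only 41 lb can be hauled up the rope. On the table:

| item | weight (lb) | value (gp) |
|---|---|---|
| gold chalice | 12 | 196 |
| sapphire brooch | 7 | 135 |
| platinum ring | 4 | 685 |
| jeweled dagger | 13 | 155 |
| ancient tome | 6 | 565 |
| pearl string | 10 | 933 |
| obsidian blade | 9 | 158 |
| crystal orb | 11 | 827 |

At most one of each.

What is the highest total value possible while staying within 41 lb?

3168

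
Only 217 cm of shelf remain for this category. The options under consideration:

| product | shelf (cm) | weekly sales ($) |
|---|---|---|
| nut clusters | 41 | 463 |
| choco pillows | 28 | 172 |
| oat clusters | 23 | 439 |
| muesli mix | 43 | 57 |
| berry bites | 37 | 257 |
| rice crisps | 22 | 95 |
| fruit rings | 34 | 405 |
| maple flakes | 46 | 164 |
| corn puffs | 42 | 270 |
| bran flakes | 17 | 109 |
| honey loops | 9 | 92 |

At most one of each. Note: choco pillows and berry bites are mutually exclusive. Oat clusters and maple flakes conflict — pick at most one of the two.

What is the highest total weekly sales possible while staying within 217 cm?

2045

Ranking by ratio (weekly sales/cm): oat clusters 19.09, fruit rings 11.91, nut clusters 11.29.
Greedy by ratio would take nut clusters + oat clusters + berry bites + fruit rings + corn puffs + bran flakes + honey loops: 203 cm used, total 2035.
The 37 cm tied up in berry bites is better spent on choco pillows + rice crisps — total rises to 2045 (216 cm).
Runner-up nut clusters + oat clusters + berry bites + rice crisps + fruit rings + corn puffs + bran flakes tops out at 2038.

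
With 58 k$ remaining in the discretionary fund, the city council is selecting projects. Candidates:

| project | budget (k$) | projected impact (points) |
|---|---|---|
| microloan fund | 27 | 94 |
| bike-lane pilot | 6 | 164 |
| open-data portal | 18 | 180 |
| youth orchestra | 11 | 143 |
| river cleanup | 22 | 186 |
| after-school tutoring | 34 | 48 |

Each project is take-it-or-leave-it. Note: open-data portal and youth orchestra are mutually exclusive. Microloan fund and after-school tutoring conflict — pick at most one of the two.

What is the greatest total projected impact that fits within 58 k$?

By projected impact per k$: bike-lane pilot 27.33, youth orchestra 13.00, open-data portal 10.00 lead.
Best packing: bike-lane pilot + open-data portal + river cleanup — 46 k$, 530 total.

530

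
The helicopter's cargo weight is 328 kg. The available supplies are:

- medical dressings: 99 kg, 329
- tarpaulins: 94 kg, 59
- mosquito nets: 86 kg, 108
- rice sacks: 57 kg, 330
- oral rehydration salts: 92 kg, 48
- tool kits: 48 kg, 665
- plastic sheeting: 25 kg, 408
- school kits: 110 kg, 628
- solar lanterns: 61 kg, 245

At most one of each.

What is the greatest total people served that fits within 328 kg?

2276

Taking rice sacks + tool kits + plastic sheeting + school kits + solar lanterns: 301 kg used, 2276 in people served.
An exhaustive check of the 512 subsets confirms 2276.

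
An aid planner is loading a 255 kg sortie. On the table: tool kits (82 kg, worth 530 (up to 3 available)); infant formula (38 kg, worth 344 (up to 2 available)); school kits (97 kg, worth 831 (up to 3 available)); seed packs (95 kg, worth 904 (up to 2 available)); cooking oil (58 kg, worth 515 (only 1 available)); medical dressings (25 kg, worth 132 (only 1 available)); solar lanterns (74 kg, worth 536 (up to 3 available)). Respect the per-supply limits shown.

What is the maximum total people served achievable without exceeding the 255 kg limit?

The ratio heuristic lands on infant formula + 2×seed packs + medical dressings (2284) but leaves 2 kg idle.
Dropping infant formula and medical dressings frees 63 kg; slotting in cooking oil (58 kg) lifts the total to 2323 at 248 kg.

2323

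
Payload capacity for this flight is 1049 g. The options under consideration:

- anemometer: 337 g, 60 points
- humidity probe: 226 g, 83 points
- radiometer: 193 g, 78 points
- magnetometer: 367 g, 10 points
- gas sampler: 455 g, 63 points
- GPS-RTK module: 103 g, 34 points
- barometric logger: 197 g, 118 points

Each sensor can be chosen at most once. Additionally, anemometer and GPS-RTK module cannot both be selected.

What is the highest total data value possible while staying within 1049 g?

The ratio heuristic lands on humidity probe + radiometer + GPS-RTK module + barometric logger (313) but leaves 330 g idle.
Replace GPS-RTK module with anemometer: the trade gains 26 net, giving 339 at 953 g.

339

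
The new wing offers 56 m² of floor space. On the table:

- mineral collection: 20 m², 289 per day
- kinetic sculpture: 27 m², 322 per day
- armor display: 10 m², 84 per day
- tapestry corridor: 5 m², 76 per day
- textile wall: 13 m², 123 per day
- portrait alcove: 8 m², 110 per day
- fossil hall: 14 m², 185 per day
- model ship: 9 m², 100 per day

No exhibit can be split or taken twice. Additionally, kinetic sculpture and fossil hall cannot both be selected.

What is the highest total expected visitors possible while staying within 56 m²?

760

By expected visitors per m²: tapestry corridor 15.20, mineral collection 14.45, portrait alcove 13.75 lead.
The ratio ordering already packs tightly: mineral collection + tapestry corridor + portrait alcove + fossil hall + model ship, 56 m², 760.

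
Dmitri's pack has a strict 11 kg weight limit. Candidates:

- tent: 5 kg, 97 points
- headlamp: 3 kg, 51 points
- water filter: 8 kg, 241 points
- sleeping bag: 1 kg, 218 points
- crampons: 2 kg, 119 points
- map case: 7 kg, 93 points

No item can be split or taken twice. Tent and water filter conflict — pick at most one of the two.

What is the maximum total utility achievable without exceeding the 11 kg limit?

578

By utility per kg: sleeping bag 218.00, crampons 59.50, water filter 30.12 lead.
The ratio ordering already packs tightly: water filter + sleeping bag + crampons, 11 kg, 578.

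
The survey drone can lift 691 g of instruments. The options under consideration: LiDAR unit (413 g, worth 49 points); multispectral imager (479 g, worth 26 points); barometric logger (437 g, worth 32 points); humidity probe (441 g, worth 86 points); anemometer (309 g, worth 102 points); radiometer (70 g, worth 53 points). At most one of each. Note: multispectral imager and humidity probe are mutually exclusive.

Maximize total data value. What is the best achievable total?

Ranking by ratio (data value/g): radiometer 0.76, anemometer 0.33, humidity probe 0.20.
The ratio ordering already packs tightly: anemometer + radiometer, 379 g, 155.
Nothing else feasible within 691 g beats 155.

155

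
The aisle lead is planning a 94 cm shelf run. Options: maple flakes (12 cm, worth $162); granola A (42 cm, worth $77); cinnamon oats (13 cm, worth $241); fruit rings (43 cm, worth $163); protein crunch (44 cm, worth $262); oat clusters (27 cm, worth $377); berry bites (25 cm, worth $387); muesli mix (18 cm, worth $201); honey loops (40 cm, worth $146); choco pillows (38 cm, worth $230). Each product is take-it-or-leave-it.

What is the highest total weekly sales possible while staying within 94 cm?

1206

Ranking by ratio (weekly sales/cm): cinnamon oats 18.54, berry bites 15.48, oat clusters 13.96.
Taking the top-ratio products first gives maple flakes + cinnamon oats + oat clusters + berry bites for 1167 (77 cm).
Replace maple flakes with muesli mix: the trade gains 39 net, giving 1206 at 83 cm.
Every other selection either busts 94 cm or fails to beat 1206.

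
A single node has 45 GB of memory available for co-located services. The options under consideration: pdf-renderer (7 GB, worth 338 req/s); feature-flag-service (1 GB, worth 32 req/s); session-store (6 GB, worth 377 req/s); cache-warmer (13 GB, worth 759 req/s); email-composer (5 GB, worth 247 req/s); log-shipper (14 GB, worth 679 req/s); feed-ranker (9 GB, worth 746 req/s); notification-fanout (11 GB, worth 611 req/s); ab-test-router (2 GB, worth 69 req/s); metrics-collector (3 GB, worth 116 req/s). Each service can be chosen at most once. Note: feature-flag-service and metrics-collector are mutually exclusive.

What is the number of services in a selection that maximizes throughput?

6

Optimal total is 2772.
feature-flag-service + session-store + cache-warmer + email-composer + feed-ranker + notification-fanout hits 2772 at 45 GB.
Every optimal selection uses 6 services.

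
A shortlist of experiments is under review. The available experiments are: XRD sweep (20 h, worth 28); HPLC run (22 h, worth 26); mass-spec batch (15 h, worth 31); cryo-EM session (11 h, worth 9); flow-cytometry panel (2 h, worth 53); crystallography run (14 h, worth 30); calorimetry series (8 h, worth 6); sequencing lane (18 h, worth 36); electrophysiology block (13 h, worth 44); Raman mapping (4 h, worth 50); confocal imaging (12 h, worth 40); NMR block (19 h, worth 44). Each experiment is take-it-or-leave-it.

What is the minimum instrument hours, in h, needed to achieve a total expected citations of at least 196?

Minimise h subject to total expected citations ≥ 196.
cryo-EM session + flow-cytometry panel + electrophysiology block + Raman mapping + confocal imaging reaches 196 using 42 h.
Below 42 h the best achievable stays under 196.

42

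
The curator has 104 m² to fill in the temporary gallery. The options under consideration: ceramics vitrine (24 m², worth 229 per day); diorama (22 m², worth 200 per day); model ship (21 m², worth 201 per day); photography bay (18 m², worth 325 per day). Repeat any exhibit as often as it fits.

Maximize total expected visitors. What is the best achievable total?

1625

5×photography bay uses 90 of the 104 m² and totals 1625.
The spare 14 m² is too small for any remaining exhibit, and no exchange beats 1625.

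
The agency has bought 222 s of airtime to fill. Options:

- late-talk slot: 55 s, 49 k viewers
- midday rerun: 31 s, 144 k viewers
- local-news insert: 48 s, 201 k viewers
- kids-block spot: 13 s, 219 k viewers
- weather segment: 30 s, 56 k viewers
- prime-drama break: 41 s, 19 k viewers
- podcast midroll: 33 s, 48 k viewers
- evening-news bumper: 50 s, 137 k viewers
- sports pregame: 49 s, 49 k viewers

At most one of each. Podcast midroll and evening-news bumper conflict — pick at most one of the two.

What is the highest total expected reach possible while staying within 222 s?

Ranking by ratio (expected reach/s): kids-block spot 16.85, midday rerun 4.65, local-news insert 4.19.
Midday rerun + local-news insert + kids-block spot + weather segment + evening-news bumper + sports pregame uses 221 of the 222 s and totals 806.
An exhaustive check of the 512 subsets confirms 806.

806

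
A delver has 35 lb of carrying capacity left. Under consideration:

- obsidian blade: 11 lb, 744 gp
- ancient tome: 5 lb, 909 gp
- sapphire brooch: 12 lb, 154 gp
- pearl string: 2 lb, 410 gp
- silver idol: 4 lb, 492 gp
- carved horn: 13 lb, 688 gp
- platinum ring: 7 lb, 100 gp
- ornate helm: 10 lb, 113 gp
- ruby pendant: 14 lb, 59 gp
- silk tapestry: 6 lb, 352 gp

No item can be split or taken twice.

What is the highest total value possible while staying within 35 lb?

Greedy by ratio would take obsidian blade + ancient tome + pearl string + silver idol + platinum ring + silk tapestry: 35 lb used, total 3007.
Replace platinum ring and silk tapestry with carved horn: the trade gains 236 net, giving 3243 at 35 lb.
That's the maximum — no swap from here does better than 3243.

3243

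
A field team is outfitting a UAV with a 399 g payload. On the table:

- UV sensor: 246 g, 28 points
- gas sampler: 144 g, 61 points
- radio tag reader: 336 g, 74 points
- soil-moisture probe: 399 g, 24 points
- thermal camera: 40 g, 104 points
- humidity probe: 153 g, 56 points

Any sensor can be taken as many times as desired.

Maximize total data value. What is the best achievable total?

By data value per g: thermal camera 2.60, gas sampler 0.42, humidity probe 0.37 lead.
Best packing: 9×thermal camera — 360 g, 936 total.
Every other selection either busts 399 g or fails to beat 936.

936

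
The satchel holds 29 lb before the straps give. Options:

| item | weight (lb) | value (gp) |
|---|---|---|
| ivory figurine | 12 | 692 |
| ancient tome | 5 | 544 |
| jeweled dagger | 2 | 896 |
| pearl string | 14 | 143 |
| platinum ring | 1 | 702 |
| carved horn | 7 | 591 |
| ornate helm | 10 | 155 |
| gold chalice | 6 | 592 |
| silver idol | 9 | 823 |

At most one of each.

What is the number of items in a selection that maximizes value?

Best achievable value is 3657.
ivory figurine + ancient tome + jeweled dagger + platinum ring + silver idol hits 3657 at 29 lb.
Every optimal selection uses 5 items.

5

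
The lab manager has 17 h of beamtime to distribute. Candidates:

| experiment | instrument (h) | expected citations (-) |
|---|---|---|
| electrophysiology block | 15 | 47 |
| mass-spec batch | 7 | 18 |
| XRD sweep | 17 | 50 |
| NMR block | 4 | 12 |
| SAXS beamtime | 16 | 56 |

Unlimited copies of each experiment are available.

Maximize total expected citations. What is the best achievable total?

56

Density check — SAXS beamtime 3.50, electrophysiology block 3.13, NMR block 3.00 are the best per h.
The ratio ordering already packs tightly: SAXS beamtime, 16 h, 56.
No other feasible combination exceeds 56.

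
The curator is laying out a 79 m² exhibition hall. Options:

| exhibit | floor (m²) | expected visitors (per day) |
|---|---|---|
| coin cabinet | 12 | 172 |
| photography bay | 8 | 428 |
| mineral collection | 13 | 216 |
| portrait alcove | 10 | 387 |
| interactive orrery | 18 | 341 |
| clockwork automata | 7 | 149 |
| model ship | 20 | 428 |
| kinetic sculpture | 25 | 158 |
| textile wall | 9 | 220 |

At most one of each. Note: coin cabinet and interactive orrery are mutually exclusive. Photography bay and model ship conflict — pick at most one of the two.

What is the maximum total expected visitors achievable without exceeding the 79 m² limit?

1741

By expected visitors per m²: photography bay 53.50, portrait alcove 38.70, textile wall 24.44, model ship 21.40 lead.
Best packing: photography bay + mineral collection + portrait alcove + interactive orrery + clockwork automata + textile wall — 65 m², 1741 total.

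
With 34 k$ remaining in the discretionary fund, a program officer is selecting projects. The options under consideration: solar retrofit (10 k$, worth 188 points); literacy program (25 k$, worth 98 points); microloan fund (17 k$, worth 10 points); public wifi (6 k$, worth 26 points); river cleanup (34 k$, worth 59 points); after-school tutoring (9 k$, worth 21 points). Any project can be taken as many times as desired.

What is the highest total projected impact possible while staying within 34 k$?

564

Taking 3×solar retrofit: 30 k$ used, 564 in projected impact.
Nothing else within 34 k$ beats 564.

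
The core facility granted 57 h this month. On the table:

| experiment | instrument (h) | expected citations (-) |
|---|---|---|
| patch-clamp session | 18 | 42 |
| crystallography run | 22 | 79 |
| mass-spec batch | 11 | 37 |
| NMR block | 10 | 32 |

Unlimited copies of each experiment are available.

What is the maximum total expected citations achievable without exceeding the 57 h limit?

Best packing: 2×crystallography run + mass-spec batch — 55 h, 195 total.
The spare 2 h is too small for any remaining experiment, and no exchange beats 195.

195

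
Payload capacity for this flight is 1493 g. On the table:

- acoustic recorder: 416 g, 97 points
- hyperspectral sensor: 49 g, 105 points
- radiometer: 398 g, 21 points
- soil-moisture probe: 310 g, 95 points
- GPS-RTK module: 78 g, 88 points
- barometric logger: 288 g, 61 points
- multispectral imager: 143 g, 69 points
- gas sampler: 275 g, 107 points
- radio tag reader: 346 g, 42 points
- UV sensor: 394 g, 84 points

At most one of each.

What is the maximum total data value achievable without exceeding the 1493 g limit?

567

Filling by ratio: acoustic recorder + hyperspectral sensor + soil-moisture probe + GPS-RTK module + multispectral imager + gas sampler for 561, with 222 g left unused.
Replace acoustic recorder with barometric logger + radio tag reader: the trade gains 6 net, giving 567 at 1489 g.
The spare 4 g is too small for any remaining sensor, and no exchange beats 567.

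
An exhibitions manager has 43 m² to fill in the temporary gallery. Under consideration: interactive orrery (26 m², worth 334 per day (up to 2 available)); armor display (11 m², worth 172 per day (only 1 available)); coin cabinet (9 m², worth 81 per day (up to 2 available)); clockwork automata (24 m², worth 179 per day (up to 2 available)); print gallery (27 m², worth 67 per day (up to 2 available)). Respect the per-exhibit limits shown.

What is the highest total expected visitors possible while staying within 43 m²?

The ratio ordering already packs tightly: interactive orrery + armor display, 37 m², 506.

506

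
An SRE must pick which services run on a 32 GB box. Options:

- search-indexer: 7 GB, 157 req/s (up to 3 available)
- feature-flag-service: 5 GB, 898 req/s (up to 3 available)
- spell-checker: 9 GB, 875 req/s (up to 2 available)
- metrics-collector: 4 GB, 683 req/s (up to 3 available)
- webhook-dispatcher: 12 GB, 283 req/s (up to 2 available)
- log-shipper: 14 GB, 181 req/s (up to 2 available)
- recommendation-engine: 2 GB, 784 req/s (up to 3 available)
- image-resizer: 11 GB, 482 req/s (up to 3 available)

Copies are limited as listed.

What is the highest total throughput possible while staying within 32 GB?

6412

By throughput per GB: recommendation-engine 392.00, feature-flag-service 179.60, metrics-collector 170.75 lead.
Taking 3×feature-flag-service + 2×metrics-collector + 3×recommendation-engine: 29 GB used, 6412 in throughput.
Nothing else within 32 GB beats 6412.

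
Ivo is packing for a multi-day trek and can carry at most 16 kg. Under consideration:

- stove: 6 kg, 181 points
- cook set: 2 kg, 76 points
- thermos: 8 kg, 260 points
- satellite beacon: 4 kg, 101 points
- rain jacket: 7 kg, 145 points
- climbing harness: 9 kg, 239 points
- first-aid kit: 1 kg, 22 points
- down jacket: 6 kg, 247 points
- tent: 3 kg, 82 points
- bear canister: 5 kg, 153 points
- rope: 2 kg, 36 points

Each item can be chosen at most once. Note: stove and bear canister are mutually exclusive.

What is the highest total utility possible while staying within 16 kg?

583

Cook set + thermos + down jacket uses 16 of the 16 kg and totals 583.
An exhaustive check of the 2048 subsets confirms 583.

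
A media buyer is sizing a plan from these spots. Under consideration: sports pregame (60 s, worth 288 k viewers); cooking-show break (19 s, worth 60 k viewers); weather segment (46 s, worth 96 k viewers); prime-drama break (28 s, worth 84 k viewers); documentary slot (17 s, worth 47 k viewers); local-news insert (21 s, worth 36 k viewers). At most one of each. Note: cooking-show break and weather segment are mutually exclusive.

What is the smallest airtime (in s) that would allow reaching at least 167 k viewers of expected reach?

Minimise s subject to total expected reach ≥ 167.
sports pregame: 288 expected reach at 60 s.
No combination under 60 s hits 167.

60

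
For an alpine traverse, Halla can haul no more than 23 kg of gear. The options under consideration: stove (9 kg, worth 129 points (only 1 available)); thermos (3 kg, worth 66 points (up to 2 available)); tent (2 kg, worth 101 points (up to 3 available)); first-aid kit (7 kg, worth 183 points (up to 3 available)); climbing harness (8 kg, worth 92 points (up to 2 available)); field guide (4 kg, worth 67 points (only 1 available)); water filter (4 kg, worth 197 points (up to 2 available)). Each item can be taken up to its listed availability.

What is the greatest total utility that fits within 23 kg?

880

3×tent + first-aid kit + 2×water filter uses 21 of the 23 kg and totals 880.
Every other selection either busts 23 kg or exceeds an availability limit or fails to beat 880.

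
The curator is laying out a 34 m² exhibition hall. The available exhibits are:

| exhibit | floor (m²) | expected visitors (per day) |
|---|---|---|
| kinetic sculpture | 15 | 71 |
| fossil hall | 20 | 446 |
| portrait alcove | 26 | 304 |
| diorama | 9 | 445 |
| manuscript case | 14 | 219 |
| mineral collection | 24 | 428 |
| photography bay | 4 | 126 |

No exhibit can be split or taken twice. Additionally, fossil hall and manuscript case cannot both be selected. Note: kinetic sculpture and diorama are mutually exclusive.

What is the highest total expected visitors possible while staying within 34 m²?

1017

Best packing: fossil hall + diorama + photography bay — 33 m², 1017 total.
Runner-up fossil hall + diorama tops out at 891.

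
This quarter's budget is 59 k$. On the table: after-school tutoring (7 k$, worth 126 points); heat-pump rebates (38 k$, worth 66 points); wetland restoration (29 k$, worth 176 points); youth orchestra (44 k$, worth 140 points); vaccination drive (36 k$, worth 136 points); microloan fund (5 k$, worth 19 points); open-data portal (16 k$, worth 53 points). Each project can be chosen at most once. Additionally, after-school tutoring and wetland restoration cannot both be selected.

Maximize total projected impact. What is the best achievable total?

Ranking by ratio (projected impact/k$): after-school tutoring 18.00, wetland restoration 6.07, microloan fund 3.80, vaccination drive 3.78.
After-school tutoring + vaccination drive + open-data portal uses 59 of the 59 k$ and totals 315.
Runner-up after-school tutoring + youth orchestra + microloan fund tops out at 285.

315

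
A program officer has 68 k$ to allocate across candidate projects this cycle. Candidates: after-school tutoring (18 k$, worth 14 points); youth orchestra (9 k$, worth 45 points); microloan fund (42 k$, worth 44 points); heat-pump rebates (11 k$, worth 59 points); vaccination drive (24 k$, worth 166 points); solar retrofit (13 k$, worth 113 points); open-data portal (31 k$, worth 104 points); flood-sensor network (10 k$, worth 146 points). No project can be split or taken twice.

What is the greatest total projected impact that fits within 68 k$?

529

Best packing: youth orchestra + heat-pump rebates + vaccination drive + solar retrofit + flood-sensor network — 67 k$, 529 total.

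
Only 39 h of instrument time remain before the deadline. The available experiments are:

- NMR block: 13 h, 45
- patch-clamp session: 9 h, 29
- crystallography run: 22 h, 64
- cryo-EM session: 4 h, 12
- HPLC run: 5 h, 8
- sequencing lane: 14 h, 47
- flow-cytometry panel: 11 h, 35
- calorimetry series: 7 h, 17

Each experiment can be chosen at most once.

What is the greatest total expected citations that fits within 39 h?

127

Ranking by ratio (expected citations/h): NMR block 3.46, sequencing lane 3.36, patch-clamp session 3.22.
Greedy by ratio would take NMR block + patch-clamp session + sequencing lane: 36 h used, total 121.
Replace patch-clamp session with flow-cytometry panel: the trade gains 6 net, giving 127 at 38 h.
Runner-up patch-clamp session + cryo-EM session + sequencing lane + flow-cytometry panel tops out at 123.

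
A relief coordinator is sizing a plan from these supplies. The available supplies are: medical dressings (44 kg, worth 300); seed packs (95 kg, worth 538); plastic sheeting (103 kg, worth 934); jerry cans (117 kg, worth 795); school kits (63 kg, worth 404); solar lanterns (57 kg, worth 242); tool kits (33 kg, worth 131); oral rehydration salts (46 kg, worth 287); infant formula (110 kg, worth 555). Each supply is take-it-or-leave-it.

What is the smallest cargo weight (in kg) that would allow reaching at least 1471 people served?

Look for the lowest-cargo combination reaching 1471.
medical dressings + plastic sheeting + oral rehydration salts reaches 1521 using 193 kg.
No combination under 193 kg hits 1471.

193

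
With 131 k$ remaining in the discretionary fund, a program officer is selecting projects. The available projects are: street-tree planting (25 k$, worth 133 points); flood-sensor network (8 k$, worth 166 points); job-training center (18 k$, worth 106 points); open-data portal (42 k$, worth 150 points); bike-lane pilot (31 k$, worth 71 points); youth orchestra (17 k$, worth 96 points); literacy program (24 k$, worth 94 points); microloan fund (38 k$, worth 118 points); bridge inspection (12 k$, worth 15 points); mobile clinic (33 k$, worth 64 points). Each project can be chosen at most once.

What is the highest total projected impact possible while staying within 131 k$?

Ranking by ratio (projected impact/k$): flood-sensor network 20.75, job-training center 5.89, youth orchestra 5.65, street-tree planting 5.32.
The ratio ordering already packs tightly: street-tree planting + flood-sensor network + job-training center + youth orchestra + literacy program + microloan fund, 130 k$, 713.
That's the maximum — no swap from here does better than 713.

713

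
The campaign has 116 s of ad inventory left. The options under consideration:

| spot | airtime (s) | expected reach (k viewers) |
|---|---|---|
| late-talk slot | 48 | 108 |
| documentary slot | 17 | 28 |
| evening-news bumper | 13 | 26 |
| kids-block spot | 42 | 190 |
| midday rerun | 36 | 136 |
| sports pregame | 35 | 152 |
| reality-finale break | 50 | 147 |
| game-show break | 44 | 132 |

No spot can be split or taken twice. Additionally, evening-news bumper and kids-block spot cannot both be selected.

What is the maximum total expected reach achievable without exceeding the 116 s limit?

Taking kids-block spot + midday rerun + sports pregame: 113 s used, 478 in expected reach.
Runner-up midday rerun + sports pregame + game-show break tops out at 420.

478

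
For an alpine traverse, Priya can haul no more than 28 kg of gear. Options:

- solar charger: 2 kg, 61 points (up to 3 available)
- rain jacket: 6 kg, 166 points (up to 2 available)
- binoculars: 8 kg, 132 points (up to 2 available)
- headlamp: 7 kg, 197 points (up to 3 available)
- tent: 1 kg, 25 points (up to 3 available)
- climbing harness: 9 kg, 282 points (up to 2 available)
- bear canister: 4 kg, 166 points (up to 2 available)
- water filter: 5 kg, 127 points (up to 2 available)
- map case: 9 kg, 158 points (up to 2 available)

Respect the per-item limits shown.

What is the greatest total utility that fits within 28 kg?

957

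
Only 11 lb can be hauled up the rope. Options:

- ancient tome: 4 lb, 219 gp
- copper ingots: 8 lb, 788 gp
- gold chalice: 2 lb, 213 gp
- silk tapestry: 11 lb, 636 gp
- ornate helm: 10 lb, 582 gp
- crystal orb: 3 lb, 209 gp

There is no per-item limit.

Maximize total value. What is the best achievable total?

1065

Ranking by ratio (value/lb): gold chalice 106.50, copper ingots 98.50, crystal orb 69.67, ornate helm 58.20.
The ratio ordering already packs tightly: 5×gold chalice, 10 lb, 1065.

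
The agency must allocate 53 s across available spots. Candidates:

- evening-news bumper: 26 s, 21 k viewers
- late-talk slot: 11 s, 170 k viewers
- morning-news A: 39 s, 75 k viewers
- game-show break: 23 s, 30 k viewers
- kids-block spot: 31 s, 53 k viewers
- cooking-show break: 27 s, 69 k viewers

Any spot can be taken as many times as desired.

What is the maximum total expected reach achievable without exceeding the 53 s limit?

680

4×late-talk slot uses 44 of the 53 s and totals 680.
The spare 9 s is too small for any remaining spot, and no exchange beats 680.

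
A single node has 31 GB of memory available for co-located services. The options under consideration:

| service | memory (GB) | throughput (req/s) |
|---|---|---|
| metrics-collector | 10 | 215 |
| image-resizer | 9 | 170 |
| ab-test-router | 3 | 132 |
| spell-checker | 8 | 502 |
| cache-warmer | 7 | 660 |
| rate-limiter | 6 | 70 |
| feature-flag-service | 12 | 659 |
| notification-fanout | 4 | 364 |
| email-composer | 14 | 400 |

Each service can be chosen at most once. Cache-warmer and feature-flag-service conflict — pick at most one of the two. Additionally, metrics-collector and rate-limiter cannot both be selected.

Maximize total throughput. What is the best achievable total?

By throughput per GB: cache-warmer 94.29, notification-fanout 91.00, spell-checker 62.75, feature-flag-service 54.92 lead.
Image-resizer + ab-test-router + spell-checker + cache-warmer + notification-fanout uses 31 of the 31 GB and totals 1828.

1828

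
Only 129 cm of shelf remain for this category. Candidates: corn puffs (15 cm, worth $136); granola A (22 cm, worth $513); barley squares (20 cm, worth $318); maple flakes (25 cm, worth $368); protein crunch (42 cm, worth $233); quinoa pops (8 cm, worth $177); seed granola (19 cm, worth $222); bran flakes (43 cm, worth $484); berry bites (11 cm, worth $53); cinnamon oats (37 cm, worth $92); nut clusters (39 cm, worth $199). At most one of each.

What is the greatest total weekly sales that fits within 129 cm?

1913

Ranking by ratio (weekly sales/cm): granola A 23.32, quinoa pops 22.12, barley squares 15.90, maple flakes 14.72.
Taking the top-ratio products first gives corn puffs + granola A + barley squares + maple flakes + quinoa pops + seed granola + berry bites for 1787 (120 cm).
The 34 cm tied up in corn puffs and seed granola is better spent on bran flakes — total rises to 1913 (129 cm).
No other feasible combination exceeds 1913.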